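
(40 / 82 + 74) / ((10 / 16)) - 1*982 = -862.82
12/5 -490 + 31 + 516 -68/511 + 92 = 386487/2555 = 151.27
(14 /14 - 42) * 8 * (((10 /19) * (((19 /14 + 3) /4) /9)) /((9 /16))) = -37.14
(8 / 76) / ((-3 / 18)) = -12 / 19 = -0.63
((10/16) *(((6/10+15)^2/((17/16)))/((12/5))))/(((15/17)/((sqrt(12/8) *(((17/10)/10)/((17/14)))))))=1183 *sqrt(6)/250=11.59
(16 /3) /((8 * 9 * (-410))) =-1 /5535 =-0.00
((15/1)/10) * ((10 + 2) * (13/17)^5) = 6683274/1419857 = 4.71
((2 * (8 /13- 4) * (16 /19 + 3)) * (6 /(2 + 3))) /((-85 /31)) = 1194864 /104975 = 11.38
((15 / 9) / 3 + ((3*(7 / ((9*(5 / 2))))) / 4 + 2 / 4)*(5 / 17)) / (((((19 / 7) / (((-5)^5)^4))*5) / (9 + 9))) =97552320167376.16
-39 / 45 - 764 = -11473 / 15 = -764.87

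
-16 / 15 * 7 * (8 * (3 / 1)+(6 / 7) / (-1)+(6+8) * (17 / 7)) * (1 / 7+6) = -55040 / 21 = -2620.95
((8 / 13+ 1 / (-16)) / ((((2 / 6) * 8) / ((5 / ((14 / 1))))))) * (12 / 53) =5175 / 308672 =0.02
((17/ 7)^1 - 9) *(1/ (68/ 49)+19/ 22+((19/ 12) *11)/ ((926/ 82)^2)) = -9519473657/ 841827063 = -11.31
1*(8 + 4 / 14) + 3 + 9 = 142 / 7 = 20.29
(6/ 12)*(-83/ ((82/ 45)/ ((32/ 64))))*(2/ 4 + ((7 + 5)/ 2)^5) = -58090455/ 656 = -88552.52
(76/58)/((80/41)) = 779/1160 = 0.67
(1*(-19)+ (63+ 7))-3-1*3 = 45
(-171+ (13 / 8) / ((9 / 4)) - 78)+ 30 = -218.28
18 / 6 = 3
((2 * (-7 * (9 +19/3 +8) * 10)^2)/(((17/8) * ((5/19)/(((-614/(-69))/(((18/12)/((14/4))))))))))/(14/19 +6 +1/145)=17285571929920000/588415509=29376472.35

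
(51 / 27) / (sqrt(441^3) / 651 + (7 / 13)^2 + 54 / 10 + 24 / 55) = 4898465 / 52779231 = 0.09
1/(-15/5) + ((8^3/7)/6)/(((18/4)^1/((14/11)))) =925/297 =3.11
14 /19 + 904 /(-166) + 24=30422 /1577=19.29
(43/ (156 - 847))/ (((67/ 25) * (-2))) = 1075/ 92594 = 0.01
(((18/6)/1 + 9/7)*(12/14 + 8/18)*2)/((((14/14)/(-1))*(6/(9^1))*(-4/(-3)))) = -12.55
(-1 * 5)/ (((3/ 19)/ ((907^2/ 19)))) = -4113245/ 3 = -1371081.67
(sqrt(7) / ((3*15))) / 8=0.01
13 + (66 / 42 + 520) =534.57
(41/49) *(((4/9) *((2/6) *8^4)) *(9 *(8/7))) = 5373952/1029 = 5222.50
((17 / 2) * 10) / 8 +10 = 165 / 8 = 20.62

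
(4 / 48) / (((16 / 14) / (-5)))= -35 / 96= -0.36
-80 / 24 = -10 / 3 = -3.33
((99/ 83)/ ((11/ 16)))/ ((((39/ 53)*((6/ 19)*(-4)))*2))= -1007/ 1079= -0.93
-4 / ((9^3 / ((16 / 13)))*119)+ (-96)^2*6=62360782784 / 1127763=55296.00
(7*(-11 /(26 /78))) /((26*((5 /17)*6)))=-1309 /260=-5.03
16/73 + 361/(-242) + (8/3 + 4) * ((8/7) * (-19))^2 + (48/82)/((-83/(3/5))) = 138838819772651/44186287530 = 3142.12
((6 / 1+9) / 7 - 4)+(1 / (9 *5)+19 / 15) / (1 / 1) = -179 / 315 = -0.57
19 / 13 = 1.46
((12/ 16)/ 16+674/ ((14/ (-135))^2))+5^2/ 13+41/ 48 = 62674.51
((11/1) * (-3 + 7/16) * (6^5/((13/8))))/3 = -584496/13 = -44961.23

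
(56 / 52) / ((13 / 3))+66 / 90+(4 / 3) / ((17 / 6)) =62593 / 43095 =1.45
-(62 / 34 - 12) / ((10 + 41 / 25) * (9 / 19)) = 82175 / 44523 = 1.85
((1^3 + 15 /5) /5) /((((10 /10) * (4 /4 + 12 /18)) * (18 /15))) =2 /5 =0.40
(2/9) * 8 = 1.78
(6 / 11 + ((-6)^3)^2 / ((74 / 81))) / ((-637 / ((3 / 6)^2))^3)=-10392735 / 3366376485472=-0.00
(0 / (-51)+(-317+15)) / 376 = -151 / 188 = -0.80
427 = 427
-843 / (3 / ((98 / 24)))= -13769 / 12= -1147.42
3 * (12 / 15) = 12 / 5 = 2.40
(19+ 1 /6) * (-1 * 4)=-230 /3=-76.67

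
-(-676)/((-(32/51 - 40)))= 8619/502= 17.17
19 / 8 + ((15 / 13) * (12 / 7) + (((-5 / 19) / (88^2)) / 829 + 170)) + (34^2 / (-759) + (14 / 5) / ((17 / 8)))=11337059057799577 / 65100284208960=174.15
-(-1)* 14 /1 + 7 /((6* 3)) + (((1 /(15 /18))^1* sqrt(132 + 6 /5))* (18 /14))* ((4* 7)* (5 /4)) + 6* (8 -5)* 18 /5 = 702.42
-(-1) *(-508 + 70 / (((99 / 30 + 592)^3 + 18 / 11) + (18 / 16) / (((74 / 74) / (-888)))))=-1178859347855076 / 2320589268947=-508.00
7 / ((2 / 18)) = 63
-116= -116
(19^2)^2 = 130321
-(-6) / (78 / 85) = 85 / 13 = 6.54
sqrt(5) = 2.24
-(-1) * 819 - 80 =739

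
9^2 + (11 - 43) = 49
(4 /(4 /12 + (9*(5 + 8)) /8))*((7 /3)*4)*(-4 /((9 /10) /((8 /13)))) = -286720 /42003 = -6.83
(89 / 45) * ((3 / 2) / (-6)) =-89 / 180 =-0.49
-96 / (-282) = 16 / 47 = 0.34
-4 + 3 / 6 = -7 / 2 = -3.50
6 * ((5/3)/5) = 2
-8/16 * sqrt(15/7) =-sqrt(105)/14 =-0.73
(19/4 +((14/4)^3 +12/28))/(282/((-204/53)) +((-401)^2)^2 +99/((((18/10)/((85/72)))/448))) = 411723/221542695603236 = 0.00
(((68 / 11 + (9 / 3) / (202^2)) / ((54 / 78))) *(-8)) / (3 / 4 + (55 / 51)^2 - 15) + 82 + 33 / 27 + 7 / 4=49738635060773 / 550019272572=90.43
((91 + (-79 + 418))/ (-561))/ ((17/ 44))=-1720/ 867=-1.98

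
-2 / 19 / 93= -2 / 1767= -0.00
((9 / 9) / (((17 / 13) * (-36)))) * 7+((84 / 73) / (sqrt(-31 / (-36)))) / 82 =-91 / 612+252 * sqrt(31) / 92783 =-0.13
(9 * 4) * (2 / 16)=9 / 2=4.50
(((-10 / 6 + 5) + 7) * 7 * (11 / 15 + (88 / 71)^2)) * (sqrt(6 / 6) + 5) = 74479174 / 75615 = 984.98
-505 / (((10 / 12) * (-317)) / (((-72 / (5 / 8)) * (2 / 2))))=-349056 / 1585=-220.22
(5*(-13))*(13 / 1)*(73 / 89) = -61685 / 89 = -693.09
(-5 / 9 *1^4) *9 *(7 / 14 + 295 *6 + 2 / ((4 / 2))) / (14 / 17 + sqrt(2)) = 2108085 / 382 - 5119635 *sqrt(2) / 764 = -3958.23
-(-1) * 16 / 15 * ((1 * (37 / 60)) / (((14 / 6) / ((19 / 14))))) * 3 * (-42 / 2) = -4218 / 175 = -24.10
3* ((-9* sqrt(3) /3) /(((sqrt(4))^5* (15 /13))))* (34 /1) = -663* sqrt(3) /80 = -14.35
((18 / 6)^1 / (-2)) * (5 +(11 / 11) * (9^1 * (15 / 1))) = -210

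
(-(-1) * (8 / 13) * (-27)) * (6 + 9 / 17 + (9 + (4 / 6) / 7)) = -401616 / 1547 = -259.61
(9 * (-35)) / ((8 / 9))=-2835 / 8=-354.38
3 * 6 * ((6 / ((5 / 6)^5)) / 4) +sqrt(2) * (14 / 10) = 7 * sqrt(2) / 5 +209952 / 3125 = 69.16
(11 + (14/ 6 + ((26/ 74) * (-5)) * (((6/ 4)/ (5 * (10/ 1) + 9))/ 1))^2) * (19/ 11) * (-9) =-52929329287/ 209681516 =-252.43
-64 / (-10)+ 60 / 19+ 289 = 28363 / 95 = 298.56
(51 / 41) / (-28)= -51 / 1148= -0.04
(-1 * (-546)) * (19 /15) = 3458 /5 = 691.60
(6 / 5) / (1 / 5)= 6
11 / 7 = 1.57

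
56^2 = 3136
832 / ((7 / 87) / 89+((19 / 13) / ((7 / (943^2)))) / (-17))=-0.08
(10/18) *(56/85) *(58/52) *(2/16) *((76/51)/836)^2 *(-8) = -812/625980069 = -0.00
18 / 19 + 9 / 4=243 / 76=3.20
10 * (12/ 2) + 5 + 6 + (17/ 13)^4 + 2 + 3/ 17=36949741/ 485537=76.10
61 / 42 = 1.45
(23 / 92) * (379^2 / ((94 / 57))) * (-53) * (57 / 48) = -8244849759 / 6016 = -1370486.99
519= 519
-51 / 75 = -17 / 25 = -0.68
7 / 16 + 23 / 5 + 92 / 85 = 8323 / 1360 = 6.12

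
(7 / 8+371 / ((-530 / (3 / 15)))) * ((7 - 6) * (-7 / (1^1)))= -1029 / 200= -5.14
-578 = -578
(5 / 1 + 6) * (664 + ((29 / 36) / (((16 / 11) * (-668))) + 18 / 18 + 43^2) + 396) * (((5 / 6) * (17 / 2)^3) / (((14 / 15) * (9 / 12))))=1512764307503075 / 64641024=23402542.44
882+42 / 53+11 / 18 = 842767 / 954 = 883.40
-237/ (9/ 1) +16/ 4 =-67/ 3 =-22.33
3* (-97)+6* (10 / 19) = -5469 / 19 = -287.84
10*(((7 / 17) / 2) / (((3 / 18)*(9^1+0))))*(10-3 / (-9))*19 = 41230 / 153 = 269.48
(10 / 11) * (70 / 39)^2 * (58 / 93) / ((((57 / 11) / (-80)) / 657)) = -16597280000 / 895869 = -18526.46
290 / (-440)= -29 / 44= -0.66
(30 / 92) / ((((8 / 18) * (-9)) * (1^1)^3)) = -15 / 184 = -0.08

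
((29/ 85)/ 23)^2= 841/ 3822025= 0.00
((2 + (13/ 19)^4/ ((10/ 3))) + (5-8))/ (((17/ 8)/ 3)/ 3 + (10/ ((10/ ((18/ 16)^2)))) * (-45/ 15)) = 350647776/ 1336441855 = 0.26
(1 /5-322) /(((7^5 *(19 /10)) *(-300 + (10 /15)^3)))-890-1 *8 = -1160235100121 /1292021318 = -898.00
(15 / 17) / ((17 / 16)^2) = 3840 / 4913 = 0.78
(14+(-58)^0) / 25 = 3 / 5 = 0.60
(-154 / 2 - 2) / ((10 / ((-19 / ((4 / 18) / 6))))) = 40527 / 10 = 4052.70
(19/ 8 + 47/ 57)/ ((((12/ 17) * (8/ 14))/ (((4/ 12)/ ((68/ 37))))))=377881/ 262656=1.44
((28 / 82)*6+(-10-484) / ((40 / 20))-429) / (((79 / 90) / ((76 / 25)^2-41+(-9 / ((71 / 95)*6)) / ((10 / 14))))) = 26541.25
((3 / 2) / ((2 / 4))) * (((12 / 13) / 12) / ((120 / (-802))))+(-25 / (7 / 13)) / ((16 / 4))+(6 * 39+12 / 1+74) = 139617 / 455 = 306.85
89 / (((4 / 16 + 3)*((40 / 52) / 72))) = 12816 / 5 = 2563.20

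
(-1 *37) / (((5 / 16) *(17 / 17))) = -592 / 5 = -118.40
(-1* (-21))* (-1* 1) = -21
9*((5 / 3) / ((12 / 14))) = 35 / 2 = 17.50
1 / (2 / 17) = 17 / 2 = 8.50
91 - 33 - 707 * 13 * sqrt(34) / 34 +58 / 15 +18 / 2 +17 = 1318 / 15 - 9191 * sqrt(34) / 34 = -1488.38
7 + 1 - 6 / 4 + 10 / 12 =22 / 3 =7.33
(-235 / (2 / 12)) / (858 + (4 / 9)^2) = -1.64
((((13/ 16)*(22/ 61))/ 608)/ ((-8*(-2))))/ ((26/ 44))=121/ 2373632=0.00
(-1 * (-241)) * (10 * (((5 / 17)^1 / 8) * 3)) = 18075 / 68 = 265.81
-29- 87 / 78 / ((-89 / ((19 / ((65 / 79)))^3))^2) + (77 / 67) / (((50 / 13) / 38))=-22239022800692229103943 / 1040658662859968750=-21370.14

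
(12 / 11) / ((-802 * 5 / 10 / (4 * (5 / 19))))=-240 / 83809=-0.00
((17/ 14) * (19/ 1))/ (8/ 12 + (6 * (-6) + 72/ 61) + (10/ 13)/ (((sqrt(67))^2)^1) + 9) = -51483939/ 56103362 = -0.92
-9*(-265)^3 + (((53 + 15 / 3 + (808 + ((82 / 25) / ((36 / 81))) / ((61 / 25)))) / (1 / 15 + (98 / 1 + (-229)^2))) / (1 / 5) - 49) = 16103246747442967 / 96146492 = 167486576.08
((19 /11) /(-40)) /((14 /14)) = -0.04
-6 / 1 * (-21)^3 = 55566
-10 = -10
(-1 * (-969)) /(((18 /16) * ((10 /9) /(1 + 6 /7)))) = 50388 /35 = 1439.66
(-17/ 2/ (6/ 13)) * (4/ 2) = -221/ 6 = -36.83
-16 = -16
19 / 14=1.36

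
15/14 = 1.07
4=4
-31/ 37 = -0.84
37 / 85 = 0.44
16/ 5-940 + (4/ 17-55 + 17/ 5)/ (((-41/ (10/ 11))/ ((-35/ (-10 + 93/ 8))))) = -479083764/ 498355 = -961.33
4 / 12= 0.33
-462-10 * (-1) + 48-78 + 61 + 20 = -401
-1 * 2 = -2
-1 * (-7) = 7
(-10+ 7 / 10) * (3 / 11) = -2.54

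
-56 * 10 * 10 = -5600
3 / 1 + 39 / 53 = 198 / 53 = 3.74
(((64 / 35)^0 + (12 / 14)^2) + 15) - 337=-15693 / 49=-320.27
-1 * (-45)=45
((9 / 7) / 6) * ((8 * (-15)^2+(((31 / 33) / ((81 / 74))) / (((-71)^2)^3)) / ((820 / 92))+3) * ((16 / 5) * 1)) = 1012485065264189936456 / 818935507585658925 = 1236.34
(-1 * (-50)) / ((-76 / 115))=-2875 / 38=-75.66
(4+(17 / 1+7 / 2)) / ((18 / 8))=98 / 9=10.89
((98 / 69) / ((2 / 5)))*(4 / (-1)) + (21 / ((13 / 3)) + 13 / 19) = -147806 / 17043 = -8.67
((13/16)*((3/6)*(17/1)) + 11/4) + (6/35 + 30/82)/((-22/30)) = 901497/101024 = 8.92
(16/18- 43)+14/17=-6317/153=-41.29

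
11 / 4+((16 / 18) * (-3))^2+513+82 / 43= 524.77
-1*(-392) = 392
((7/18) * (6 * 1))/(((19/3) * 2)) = 7/38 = 0.18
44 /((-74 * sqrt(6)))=-11 * sqrt(6) /111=-0.24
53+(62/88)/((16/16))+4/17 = 40347/748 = 53.94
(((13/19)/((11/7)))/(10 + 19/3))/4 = 39/5852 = 0.01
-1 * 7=-7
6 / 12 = 1 / 2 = 0.50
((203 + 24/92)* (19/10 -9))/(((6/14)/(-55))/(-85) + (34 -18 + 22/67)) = -145554091375/1646862146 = -88.38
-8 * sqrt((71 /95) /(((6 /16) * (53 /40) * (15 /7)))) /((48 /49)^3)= -117649 * sqrt(2502395) /26101440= -7.13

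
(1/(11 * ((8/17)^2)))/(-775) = -289/545600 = -0.00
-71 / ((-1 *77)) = 71 / 77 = 0.92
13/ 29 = 0.45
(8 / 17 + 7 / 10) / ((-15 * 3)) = -199 / 7650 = -0.03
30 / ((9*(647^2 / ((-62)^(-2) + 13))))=249865 / 2413699494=0.00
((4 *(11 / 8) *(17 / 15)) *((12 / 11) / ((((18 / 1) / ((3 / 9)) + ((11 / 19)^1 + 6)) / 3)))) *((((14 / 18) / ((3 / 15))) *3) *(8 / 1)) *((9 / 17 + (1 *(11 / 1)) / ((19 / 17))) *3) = 1125600 / 1151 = 977.93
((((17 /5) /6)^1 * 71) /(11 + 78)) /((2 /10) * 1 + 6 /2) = 1207 /8544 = 0.14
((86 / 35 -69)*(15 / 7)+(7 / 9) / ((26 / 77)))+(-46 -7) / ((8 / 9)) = -9168829 / 45864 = -199.91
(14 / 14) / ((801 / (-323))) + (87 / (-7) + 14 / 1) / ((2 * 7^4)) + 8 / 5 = 161155957 / 134624070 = 1.20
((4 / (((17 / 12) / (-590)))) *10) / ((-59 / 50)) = 240000 / 17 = 14117.65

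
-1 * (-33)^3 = 35937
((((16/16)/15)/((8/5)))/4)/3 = 1/288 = 0.00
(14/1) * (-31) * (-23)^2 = -229586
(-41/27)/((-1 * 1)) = 41/27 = 1.52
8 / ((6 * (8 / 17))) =17 / 6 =2.83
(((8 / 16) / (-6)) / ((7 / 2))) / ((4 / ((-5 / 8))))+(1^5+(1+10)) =16133 / 1344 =12.00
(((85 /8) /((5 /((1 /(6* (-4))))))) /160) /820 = -17 /25190400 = -0.00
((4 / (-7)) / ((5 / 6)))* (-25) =120 / 7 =17.14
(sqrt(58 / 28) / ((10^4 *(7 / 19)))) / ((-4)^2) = 19 *sqrt(406) / 15680000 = 0.00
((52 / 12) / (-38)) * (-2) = 13 / 57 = 0.23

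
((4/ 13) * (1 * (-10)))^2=1600/ 169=9.47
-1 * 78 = -78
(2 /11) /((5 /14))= 28 /55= 0.51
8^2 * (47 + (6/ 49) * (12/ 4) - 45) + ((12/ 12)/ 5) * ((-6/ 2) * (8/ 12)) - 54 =23792/ 245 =97.11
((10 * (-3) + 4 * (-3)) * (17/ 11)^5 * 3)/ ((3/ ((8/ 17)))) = -28063056/ 161051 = -174.25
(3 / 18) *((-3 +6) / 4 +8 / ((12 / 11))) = 97 / 72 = 1.35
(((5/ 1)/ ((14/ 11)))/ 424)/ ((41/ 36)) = 495/ 60844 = 0.01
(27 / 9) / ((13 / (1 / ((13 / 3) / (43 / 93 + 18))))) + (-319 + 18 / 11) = -18232688 / 57629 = -316.38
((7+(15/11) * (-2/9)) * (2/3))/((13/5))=170/99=1.72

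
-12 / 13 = -0.92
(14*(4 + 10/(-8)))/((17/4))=154/17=9.06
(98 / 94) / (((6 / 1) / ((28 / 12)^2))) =2401 / 2538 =0.95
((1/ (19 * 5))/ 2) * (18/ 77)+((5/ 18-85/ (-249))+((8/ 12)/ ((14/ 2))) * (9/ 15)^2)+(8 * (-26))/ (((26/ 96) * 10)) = -76.15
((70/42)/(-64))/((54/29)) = -145/10368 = -0.01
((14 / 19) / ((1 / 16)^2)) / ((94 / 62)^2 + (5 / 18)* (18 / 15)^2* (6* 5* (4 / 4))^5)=3444224 / 177477521971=0.00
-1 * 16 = -16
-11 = -11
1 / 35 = 0.03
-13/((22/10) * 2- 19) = 65/73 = 0.89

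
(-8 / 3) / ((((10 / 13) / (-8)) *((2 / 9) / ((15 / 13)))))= 144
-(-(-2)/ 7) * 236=-472/ 7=-67.43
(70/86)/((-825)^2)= 7/5853375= 0.00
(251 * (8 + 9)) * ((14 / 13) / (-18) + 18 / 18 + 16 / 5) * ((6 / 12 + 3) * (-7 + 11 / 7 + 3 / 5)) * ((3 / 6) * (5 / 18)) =-41466.28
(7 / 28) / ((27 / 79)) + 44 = 4831 / 108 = 44.73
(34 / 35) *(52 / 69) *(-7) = -1768 / 345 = -5.12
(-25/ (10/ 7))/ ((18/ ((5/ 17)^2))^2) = -21875/ 54121608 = -0.00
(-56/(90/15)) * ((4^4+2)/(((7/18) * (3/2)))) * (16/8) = -8256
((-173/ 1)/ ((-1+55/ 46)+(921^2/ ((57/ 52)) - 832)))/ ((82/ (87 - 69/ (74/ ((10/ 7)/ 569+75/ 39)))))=-24681727382757/ 106135662753678922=-0.00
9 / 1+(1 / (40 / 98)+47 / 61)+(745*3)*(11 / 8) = 7528243 / 2440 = 3085.35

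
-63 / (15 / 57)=-1197 / 5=-239.40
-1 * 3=-3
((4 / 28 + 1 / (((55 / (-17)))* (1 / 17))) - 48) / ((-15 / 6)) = 40896 / 1925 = 21.24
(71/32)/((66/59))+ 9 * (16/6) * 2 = 105565/2112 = 49.98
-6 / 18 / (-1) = 1 / 3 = 0.33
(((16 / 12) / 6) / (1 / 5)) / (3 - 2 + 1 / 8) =80 / 81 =0.99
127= 127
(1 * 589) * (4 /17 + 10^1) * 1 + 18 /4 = 205125 /34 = 6033.09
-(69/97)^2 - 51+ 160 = 1020820/9409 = 108.49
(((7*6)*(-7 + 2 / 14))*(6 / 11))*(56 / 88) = -12096 / 121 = -99.97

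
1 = 1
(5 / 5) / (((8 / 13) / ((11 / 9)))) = 143 / 72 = 1.99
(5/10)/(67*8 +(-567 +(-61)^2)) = 1/7380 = 0.00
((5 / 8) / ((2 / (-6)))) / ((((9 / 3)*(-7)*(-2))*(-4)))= 5 / 448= 0.01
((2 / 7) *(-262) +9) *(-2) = 922 / 7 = 131.71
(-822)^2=675684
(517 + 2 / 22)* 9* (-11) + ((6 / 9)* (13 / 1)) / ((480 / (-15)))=-2457229 / 48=-51192.27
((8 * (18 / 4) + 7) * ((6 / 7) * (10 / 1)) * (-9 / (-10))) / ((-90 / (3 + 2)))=-129 / 7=-18.43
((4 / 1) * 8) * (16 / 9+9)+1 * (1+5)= 3158 / 9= 350.89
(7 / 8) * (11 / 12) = 77 / 96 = 0.80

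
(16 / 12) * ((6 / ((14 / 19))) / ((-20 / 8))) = -152 / 35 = -4.34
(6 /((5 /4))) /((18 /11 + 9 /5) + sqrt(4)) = 0.88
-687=-687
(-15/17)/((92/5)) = -75/1564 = -0.05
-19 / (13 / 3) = -57 / 13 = -4.38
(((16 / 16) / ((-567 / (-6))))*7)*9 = 2 / 3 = 0.67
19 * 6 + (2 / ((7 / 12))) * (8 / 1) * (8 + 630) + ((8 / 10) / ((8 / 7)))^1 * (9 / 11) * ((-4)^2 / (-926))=3139679946 / 178255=17613.42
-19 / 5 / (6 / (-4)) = 38 / 15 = 2.53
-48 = -48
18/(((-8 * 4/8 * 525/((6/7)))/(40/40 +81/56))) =-1233/68600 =-0.02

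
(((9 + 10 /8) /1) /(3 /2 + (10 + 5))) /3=41 /198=0.21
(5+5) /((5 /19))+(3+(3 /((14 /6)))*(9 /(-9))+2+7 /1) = 341 /7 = 48.71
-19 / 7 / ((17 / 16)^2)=-4864 / 2023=-2.40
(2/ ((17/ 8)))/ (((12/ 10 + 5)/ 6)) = 480/ 527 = 0.91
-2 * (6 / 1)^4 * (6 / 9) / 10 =-172.80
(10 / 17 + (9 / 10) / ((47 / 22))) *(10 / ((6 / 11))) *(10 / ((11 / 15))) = 201650 / 799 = 252.38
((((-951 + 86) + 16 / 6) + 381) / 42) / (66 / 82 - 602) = 29602 / 1552887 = 0.02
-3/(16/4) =-3/4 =-0.75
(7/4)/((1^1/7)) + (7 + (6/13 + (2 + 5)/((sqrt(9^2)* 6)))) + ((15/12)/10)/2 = 111779/5616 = 19.90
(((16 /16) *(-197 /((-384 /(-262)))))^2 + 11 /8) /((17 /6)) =666051937 /104448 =6376.88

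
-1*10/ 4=-5/ 2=-2.50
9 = 9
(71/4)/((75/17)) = 1207/300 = 4.02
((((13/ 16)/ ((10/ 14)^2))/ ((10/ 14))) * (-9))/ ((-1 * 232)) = 40131/ 464000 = 0.09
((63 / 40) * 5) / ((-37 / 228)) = -48.53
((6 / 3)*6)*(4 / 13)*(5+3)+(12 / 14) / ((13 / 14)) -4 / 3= 1136 / 39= 29.13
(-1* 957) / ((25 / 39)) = -37323 / 25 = -1492.92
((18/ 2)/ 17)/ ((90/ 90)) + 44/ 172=0.79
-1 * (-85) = 85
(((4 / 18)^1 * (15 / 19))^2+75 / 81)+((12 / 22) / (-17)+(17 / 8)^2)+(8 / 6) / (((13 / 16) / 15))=45578677069 / 1516477248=30.06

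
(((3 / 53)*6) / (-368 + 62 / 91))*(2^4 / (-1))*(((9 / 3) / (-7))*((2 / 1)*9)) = -3744 / 32807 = -0.11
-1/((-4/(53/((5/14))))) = 371/10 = 37.10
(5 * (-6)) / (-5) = 6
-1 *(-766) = 766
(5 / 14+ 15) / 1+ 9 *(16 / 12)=383 / 14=27.36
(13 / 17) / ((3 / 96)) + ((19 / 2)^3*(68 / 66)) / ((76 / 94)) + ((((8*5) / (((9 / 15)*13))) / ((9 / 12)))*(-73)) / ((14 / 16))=669696151 / 1225224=546.59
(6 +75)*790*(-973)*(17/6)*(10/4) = -882048825/2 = -441024412.50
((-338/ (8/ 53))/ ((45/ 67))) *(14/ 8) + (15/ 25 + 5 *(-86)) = -4510001/ 720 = -6263.89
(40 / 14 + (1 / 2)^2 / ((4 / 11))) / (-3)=-397 / 336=-1.18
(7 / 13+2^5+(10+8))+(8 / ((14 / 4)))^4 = 2429425 / 31213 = 77.83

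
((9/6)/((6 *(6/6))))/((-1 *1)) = -0.25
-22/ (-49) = 22/ 49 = 0.45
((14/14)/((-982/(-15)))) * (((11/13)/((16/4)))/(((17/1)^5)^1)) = 165/72503577848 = 0.00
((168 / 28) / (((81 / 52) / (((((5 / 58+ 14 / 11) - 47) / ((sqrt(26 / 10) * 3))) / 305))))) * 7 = -815332 * sqrt(65) / 7880895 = -0.83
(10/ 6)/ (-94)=-5/ 282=-0.02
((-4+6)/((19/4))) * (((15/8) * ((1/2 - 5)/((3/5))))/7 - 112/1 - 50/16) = -13119/266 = -49.32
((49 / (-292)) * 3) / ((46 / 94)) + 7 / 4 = 0.72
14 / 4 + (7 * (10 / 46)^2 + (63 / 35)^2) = 187023 / 26450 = 7.07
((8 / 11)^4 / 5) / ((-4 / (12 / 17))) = -12288 / 1244485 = -0.01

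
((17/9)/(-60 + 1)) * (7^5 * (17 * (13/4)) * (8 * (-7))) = 884014586/531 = 1664810.90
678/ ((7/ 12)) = 8136/ 7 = 1162.29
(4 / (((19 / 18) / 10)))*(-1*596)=-22585.26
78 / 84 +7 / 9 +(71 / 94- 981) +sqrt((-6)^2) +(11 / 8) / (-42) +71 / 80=-8220443 / 8460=-971.68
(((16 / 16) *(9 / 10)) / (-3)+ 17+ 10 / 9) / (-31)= -1603 / 2790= -0.57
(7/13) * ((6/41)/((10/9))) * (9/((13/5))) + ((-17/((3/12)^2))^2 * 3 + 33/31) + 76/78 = 143026674982/644397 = 221954.28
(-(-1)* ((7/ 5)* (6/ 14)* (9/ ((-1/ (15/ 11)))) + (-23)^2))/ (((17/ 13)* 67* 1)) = 74594/ 12529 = 5.95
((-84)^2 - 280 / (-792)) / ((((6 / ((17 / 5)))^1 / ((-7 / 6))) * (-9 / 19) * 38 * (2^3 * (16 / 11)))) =83130901 / 3732480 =22.27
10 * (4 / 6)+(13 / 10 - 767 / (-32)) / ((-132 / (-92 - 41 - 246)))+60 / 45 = 1701257 / 21120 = 80.55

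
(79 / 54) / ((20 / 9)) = 79 / 120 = 0.66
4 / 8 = 1 / 2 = 0.50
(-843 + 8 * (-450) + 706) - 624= -4361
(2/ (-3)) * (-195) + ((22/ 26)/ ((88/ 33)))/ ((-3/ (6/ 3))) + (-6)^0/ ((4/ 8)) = 6853/ 52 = 131.79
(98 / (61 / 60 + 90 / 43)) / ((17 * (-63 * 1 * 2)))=-6020 / 409173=-0.01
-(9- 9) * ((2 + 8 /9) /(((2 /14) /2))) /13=0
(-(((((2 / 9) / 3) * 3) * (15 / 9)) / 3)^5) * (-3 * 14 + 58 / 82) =169300000 / 142958160441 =0.00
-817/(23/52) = -42484/23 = -1847.13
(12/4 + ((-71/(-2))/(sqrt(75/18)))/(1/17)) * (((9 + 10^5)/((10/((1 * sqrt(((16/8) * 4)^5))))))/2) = 9600864 * sqrt(2)/5 + 3862747616 * sqrt(3)/25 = 270334539.52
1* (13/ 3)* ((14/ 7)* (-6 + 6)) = 0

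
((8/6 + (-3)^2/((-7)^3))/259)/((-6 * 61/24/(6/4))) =-2690/5419057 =-0.00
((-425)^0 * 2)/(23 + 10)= 2/33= 0.06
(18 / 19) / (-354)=-3 / 1121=-0.00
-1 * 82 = -82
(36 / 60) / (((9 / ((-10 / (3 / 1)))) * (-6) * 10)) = 1 / 270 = 0.00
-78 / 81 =-26 / 27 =-0.96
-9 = -9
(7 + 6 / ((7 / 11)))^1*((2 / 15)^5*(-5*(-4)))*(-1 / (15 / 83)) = -244352 / 3189375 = -0.08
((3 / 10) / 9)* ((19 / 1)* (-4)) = -38 / 15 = -2.53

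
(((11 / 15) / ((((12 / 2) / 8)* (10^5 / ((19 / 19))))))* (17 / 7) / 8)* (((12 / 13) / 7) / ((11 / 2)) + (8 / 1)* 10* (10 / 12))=0.00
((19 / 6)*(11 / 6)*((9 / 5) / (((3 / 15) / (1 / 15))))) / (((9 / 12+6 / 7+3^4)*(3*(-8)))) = -1463 / 832680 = -0.00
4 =4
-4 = -4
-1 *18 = -18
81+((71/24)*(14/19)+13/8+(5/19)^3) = 13963231/164616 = 84.82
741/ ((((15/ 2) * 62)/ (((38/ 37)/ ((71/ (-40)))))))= -75088/ 81437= -0.92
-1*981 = -981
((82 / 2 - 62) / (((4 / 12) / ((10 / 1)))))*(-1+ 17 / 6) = -1155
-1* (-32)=32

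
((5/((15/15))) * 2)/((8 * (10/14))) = 7/4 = 1.75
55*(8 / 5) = 88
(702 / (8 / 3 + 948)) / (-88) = -1053 / 125488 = -0.01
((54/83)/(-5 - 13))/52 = -3/4316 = -0.00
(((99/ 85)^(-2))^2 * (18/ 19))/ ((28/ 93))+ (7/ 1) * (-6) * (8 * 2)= -634339032401/ 946364958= -670.29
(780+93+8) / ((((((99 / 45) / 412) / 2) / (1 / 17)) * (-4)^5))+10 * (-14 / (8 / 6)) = -2966995 / 23936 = -123.96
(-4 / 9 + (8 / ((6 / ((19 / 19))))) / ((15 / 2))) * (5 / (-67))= 4 / 201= 0.02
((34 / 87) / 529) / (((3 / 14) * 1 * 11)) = 476 / 1518759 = 0.00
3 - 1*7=-4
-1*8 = -8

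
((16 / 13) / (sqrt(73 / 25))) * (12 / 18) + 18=160 * sqrt(73) / 2847 + 18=18.48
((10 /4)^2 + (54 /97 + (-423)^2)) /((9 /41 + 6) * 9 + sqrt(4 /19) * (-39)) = 1517190263329 * sqrt(19) /5810058858 + 13791344888985 /3873372572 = 4698.80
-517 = -517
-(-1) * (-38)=-38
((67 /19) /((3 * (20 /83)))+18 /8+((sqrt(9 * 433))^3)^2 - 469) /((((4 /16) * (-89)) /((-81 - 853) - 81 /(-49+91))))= 63144971368860047 /25365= 2489452843243.05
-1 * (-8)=8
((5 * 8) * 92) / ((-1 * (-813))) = 3680 / 813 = 4.53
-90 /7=-12.86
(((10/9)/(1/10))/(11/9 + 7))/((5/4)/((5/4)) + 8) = 50/333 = 0.15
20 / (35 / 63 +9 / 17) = 1530 / 83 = 18.43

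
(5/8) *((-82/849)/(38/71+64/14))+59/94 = 5307943/8619048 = 0.62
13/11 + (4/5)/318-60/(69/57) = -9731089/201135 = -48.38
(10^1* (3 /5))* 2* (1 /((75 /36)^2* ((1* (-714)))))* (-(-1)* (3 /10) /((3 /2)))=-288 /371875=-0.00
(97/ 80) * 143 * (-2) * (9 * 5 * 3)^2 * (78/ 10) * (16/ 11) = -71702982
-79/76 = -1.04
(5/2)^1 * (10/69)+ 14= 991/69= 14.36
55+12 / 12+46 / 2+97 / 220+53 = 29137 / 220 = 132.44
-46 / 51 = -0.90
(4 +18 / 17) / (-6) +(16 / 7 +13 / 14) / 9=-347 / 714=-0.49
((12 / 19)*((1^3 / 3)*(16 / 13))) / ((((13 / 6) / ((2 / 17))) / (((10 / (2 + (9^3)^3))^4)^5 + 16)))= 4194536957187385719273268117214716388617041711314516253172794644454683235918235591542998040707456405711823648183660110628226399692201221635771399714504903797587295853102116864 / 18633397532713852885576976457877581665481645173789509986323514099678368635991921080367646000007968979377548623323686072498616087239435879348295361020156163492358212787539490011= 0.23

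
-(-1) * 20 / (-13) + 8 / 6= -8 / 39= -0.21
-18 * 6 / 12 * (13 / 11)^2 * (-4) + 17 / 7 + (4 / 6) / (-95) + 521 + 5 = 578.70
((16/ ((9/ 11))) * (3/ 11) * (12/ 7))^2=4096/ 49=83.59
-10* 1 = -10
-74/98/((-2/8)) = 148/49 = 3.02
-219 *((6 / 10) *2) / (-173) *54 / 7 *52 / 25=3689712 / 151375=24.37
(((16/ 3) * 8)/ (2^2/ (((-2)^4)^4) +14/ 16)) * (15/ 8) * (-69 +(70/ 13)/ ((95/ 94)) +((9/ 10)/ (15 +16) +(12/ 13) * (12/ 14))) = -4415546851328/ 768448863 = -5746.05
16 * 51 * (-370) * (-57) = 17209440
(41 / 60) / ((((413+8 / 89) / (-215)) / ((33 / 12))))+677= 27743941 / 41040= 676.02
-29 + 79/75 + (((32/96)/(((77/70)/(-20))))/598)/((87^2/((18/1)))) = -5797643704/207453675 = -27.95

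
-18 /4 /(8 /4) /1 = -9 /4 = -2.25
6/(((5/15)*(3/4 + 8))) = 72/35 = 2.06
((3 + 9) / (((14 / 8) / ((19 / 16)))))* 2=114 / 7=16.29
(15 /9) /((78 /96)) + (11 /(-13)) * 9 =-217 /39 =-5.56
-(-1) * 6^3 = 216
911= 911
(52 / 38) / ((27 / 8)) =208 / 513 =0.41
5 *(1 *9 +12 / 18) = 145 / 3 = 48.33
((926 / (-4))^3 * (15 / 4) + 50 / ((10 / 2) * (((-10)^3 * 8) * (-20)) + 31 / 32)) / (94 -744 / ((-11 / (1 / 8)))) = -59892076200821315 / 131891359712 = -454101.59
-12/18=-2/3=-0.67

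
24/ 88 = 3/ 11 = 0.27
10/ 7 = 1.43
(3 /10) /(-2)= -3 /20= -0.15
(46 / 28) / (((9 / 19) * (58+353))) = 437 / 51786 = 0.01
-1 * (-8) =8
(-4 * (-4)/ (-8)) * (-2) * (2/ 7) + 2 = 22/ 7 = 3.14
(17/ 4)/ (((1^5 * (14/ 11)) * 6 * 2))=187/ 672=0.28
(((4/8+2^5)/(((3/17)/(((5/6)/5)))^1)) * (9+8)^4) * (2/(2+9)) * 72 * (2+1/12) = 2307267625/33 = 69917200.76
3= 3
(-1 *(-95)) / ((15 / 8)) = 152 / 3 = 50.67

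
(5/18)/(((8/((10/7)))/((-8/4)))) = -25/252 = -0.10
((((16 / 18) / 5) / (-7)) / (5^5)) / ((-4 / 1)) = 2 / 984375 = 0.00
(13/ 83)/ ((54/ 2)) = 13/ 2241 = 0.01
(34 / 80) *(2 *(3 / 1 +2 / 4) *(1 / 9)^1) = 119 / 360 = 0.33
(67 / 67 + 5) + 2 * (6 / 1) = 18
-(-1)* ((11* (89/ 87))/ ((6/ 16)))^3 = 480416634368/ 17779581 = 27020.69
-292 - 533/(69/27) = -11513/23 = -500.57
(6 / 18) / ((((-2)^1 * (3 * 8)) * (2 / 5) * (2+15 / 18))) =-5 / 816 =-0.01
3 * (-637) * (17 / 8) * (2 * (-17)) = 138069.75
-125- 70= -195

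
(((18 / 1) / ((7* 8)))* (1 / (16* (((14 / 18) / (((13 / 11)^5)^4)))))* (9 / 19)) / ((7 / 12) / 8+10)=41563855775664308372657787 / 1211322694375800654806897354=0.03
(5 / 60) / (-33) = -1 / 396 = -0.00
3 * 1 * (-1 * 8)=-24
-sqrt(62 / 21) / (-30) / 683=sqrt(1302) / 430290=0.00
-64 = -64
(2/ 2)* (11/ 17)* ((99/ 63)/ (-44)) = -11/ 476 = -0.02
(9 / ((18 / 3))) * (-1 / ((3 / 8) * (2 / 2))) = -4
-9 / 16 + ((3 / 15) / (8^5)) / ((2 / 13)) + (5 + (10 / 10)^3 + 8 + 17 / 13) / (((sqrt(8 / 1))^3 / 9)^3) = -184307 / 327680 + 145071* sqrt(2) / 212992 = 0.40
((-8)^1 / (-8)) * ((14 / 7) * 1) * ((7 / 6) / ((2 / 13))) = 91 / 6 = 15.17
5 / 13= 0.38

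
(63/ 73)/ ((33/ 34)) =714/ 803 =0.89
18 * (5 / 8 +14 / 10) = 729 / 20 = 36.45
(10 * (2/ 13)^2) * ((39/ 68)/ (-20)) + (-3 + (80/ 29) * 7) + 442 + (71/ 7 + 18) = 486.45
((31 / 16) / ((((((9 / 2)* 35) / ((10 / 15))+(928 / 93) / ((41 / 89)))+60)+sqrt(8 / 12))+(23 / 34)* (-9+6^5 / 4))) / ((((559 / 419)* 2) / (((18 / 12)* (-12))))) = -3196432351211468391 / 397864159877241849532+163730061451647* sqrt(6) / 99466039969310462383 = -0.01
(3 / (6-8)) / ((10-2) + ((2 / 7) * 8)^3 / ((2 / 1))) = -1029 / 9584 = -0.11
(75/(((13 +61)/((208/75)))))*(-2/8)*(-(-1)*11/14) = -143/259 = -0.55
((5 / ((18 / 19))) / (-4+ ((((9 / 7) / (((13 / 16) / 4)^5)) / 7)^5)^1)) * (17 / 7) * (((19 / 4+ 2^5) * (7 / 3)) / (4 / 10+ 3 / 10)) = 6627593410185362484084823596144242202025 / 178470103778653239469920167616843403996487438046384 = 0.00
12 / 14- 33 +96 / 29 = -5853 / 203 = -28.83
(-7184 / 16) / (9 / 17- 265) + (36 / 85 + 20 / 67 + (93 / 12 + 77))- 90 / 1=-2.83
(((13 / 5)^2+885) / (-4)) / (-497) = 157 / 350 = 0.45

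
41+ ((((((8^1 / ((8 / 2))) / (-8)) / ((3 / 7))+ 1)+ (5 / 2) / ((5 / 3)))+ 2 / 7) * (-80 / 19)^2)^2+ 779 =134742680020 / 57471561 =2344.51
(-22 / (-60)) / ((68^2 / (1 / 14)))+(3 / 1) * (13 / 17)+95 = 97.29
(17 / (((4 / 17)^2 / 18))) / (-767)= -7.21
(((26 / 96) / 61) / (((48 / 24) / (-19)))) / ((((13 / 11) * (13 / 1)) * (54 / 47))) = -9823 / 4110912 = -0.00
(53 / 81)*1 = 0.65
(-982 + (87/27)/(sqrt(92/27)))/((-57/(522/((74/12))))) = 1025208/703 - 5046 * sqrt(69)/16169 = 1455.74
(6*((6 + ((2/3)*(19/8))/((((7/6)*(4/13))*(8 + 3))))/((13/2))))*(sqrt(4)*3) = 35.45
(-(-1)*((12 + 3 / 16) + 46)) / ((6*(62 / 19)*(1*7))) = 2527 / 5952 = 0.42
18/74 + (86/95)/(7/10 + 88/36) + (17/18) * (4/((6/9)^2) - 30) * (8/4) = -23357924/596847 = -39.14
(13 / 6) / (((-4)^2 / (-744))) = -403 / 4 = -100.75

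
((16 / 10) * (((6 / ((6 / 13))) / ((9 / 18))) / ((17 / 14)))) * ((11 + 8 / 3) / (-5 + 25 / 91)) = -5432336 / 54825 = -99.09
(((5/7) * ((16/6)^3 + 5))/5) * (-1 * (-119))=10999/27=407.37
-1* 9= -9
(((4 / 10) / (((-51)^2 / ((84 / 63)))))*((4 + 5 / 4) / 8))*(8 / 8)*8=14 / 13005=0.00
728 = 728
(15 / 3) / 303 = 5 / 303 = 0.02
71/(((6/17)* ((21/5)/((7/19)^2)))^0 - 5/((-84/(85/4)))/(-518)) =12357408/173623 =71.17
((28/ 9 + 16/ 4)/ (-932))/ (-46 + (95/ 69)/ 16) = 5888/ 35431611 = 0.00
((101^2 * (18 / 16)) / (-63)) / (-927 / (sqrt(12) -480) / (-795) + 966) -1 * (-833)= 9779257397071415004 / 11742463030433863 -278436295 * sqrt(3) / 140909556365206356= 832.81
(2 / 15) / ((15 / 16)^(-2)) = 15 / 128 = 0.12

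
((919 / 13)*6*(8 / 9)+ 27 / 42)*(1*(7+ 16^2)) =54232441 / 546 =99326.82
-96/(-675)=32/225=0.14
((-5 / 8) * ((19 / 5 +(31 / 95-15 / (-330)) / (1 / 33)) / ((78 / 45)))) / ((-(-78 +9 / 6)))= -15265 / 201552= -0.08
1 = 1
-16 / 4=-4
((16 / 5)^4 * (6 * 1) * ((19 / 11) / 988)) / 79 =98304 / 7060625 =0.01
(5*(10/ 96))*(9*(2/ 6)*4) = 25/ 4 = 6.25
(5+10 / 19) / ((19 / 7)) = 735 / 361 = 2.04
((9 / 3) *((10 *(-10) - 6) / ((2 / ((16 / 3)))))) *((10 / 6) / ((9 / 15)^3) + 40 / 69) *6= -26211680 / 621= -42208.82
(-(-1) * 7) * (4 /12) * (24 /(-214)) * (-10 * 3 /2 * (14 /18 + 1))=2240 /321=6.98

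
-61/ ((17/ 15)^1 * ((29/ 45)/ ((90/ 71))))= -3705750/ 35003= -105.87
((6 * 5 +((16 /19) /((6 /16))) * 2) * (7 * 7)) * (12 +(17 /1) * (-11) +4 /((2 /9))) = -15124438 /57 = -265341.02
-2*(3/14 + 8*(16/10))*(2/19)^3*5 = -0.15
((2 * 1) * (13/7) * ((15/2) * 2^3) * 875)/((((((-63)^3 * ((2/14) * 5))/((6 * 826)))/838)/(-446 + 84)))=930696208000/567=1641439520.28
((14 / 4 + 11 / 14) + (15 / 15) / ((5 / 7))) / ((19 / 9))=1791 / 665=2.69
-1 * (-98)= 98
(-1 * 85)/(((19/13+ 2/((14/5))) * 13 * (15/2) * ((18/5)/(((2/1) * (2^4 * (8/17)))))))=-4480/2673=-1.68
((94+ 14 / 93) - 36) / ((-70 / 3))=-2704 / 1085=-2.49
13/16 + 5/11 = 223/176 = 1.27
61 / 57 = 1.07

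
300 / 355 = 60 / 71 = 0.85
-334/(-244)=167/122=1.37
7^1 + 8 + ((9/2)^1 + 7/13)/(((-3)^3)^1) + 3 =12505/702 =17.81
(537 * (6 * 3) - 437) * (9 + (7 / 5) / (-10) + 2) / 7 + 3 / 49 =35079579 / 2450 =14318.20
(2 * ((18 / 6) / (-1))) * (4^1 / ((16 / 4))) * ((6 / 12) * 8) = -24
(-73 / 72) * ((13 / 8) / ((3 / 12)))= -949 / 144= -6.59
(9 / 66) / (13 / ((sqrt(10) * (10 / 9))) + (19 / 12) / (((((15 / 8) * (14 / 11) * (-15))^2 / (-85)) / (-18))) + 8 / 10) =-67925466000 / 1193997555179 + 29536801875 * sqrt(10) / 1193997555179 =0.02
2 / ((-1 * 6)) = -1 / 3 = -0.33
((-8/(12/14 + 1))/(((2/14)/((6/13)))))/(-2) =6.96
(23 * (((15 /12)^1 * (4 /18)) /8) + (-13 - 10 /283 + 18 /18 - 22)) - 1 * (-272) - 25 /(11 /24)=82579691 /448272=184.22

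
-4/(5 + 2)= -4/7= -0.57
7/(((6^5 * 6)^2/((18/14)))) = 0.00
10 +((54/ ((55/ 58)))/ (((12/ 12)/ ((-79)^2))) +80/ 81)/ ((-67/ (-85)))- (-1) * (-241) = 26902244917/ 59697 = 450646.51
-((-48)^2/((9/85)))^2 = -473497600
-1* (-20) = 20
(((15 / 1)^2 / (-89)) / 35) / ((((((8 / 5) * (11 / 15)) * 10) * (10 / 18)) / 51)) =-61965 / 109648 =-0.57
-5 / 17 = -0.29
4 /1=4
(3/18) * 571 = 95.17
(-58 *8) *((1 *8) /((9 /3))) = -3712 /3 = -1237.33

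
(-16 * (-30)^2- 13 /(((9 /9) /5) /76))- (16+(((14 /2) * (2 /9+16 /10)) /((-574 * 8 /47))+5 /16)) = -13936451 /720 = -19356.18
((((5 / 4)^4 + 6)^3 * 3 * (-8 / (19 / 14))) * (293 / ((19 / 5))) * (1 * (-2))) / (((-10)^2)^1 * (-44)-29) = -310471128379965 / 838267830272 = -370.37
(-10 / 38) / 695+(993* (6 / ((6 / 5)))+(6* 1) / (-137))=4964.96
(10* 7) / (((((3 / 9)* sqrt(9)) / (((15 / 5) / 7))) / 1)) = 30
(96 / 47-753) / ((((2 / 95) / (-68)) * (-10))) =-11400285 / 47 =-242559.26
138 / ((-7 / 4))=-552 / 7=-78.86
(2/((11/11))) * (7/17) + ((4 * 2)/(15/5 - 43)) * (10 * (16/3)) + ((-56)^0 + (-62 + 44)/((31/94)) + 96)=51503/1581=32.58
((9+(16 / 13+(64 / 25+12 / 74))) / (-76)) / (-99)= 155759 / 90476100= 0.00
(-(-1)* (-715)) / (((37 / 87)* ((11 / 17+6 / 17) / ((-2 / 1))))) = 124410 / 37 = 3362.43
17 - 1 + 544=560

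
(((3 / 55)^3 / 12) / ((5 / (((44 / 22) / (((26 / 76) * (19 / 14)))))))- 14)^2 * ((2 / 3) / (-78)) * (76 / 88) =-217761853310402072 / 150515559446484375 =-1.45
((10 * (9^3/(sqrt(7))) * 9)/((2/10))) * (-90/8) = -7381125 * sqrt(7)/14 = -1394901.51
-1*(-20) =20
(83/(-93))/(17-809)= 83/73656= 0.00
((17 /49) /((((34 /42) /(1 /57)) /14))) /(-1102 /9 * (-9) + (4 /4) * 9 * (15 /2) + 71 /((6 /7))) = 0.00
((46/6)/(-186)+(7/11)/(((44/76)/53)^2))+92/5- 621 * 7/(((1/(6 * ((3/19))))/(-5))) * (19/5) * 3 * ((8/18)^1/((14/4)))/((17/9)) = 1334058775337/63129330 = 21132.15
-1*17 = -17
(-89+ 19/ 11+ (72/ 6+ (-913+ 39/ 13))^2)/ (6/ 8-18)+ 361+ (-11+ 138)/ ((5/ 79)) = -168404638/ 3795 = -44375.40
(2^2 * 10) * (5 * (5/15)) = 200/3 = 66.67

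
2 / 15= 0.13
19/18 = 1.06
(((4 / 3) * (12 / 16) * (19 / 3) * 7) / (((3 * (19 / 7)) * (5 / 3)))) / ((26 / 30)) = 49 / 13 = 3.77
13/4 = 3.25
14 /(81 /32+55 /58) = 12992 /3229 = 4.02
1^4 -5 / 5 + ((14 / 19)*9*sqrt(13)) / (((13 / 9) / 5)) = 5670*sqrt(13) / 247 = 82.77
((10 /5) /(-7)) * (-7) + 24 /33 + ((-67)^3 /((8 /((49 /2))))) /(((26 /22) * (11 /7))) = -1134772559 /2288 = -495967.03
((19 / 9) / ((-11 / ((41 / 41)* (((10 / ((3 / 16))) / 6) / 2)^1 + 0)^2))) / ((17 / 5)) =-152000 / 136323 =-1.11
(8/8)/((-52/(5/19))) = -5/988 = -0.01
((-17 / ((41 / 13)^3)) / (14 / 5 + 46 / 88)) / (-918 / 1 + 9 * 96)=241670 / 80017281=0.00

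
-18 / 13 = -1.38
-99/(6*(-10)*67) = 33/1340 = 0.02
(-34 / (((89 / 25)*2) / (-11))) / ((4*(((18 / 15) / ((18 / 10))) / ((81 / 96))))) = 378675 / 22784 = 16.62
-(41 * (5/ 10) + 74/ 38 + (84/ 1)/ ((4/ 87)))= -70279/ 38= -1849.45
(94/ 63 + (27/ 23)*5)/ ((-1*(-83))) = 10667/ 120267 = 0.09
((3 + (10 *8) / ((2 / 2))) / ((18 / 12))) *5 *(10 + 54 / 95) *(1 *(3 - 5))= -333328 / 57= -5847.86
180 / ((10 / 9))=162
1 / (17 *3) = 0.02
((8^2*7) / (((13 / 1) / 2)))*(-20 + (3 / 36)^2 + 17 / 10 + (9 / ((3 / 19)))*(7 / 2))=7306264 / 585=12489.34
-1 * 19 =-19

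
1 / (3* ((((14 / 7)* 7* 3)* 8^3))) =1 / 64512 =0.00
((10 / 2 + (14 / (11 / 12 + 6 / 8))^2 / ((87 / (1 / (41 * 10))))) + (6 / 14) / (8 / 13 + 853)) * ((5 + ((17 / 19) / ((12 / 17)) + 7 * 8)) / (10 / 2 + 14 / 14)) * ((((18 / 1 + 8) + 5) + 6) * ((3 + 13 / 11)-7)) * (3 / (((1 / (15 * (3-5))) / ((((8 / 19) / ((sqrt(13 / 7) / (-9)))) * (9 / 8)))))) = -235115294229327021 * sqrt(91) / 1471579434325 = -1524115.46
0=0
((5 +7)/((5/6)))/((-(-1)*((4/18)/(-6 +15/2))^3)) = 177147/40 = 4428.68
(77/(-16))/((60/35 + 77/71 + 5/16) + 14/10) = -191345/179369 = -1.07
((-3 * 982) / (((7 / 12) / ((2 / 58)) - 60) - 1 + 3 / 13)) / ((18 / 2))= 51064 / 6841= 7.46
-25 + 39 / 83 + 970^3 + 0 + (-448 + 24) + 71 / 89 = 6741912143601 / 7387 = 912672552.27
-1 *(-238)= 238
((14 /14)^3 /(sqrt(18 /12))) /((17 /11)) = 0.53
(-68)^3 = -314432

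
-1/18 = -0.06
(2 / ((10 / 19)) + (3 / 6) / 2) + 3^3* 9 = 247.05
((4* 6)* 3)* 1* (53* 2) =7632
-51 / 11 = -4.64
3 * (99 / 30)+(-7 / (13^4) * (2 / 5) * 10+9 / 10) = 1542154 / 142805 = 10.80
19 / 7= 2.71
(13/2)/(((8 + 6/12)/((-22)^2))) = 6292/17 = 370.12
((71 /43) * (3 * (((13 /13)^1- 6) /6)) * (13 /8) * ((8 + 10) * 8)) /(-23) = 41535 /989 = 42.00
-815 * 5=-4075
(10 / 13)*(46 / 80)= 23 / 52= 0.44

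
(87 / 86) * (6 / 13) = 0.47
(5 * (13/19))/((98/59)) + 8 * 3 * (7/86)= 321313/80066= 4.01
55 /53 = 1.04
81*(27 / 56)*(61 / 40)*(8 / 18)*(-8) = -211.76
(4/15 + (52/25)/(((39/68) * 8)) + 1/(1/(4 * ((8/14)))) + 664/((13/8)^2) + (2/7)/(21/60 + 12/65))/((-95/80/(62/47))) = -148554616896/524436575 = -283.27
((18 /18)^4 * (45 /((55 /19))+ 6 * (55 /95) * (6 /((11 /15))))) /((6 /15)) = 109.92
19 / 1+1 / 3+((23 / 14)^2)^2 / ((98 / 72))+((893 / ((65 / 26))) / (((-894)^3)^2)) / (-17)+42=170228302327572437145907483 / 2552714721220216297641120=66.69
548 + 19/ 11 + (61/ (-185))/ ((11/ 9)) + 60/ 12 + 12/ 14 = 7910457/ 14245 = 555.31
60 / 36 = 1.67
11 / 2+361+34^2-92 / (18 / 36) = 2677 / 2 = 1338.50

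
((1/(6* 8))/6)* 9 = 1/32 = 0.03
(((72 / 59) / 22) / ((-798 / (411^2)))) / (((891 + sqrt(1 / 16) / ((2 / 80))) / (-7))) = 1013526 / 11110231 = 0.09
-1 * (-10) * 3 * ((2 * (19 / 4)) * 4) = 1140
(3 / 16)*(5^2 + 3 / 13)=123 / 26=4.73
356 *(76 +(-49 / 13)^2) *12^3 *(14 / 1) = 776895303.20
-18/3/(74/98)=-294/37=-7.95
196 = 196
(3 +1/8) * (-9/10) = -45/16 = -2.81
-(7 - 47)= 40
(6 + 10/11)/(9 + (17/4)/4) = 1216/1771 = 0.69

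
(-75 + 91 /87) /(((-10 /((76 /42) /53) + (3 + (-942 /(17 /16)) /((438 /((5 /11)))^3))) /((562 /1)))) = 453552738693831051 /3163515788594998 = 143.37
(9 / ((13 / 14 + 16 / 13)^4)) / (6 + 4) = 548599688 / 13252496445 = 0.04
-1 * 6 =-6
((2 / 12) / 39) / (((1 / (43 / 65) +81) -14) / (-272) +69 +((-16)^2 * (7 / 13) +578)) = 2924 / 536831955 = 0.00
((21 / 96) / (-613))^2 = 49 / 384787456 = 0.00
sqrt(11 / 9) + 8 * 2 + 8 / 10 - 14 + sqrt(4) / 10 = sqrt(11) / 3 + 3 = 4.11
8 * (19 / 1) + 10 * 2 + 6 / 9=518 / 3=172.67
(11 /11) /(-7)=-1 /7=-0.14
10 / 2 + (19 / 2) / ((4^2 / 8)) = 39 / 4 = 9.75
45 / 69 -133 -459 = -13601 / 23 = -591.35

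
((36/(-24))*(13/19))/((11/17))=-663/418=-1.59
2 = 2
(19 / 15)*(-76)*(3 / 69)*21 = -10108 / 115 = -87.90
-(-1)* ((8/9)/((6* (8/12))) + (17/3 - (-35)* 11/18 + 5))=581/18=32.28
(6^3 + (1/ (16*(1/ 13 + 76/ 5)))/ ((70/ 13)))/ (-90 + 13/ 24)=-48045481/ 19898396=-2.41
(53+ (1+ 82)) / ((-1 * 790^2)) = -34 / 156025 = -0.00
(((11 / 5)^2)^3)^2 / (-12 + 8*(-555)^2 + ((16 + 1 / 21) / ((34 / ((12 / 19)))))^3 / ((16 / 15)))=6595553074163354359982 / 1264308018362876220703125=0.01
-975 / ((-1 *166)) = 975 / 166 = 5.87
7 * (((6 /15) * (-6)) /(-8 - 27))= 12 /25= 0.48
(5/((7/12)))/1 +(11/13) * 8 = 1396/91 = 15.34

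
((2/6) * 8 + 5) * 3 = 23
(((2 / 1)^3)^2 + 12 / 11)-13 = 573 / 11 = 52.09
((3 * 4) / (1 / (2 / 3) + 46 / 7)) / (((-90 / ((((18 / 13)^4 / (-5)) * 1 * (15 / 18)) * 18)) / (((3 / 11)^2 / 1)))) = 26453952 / 1952572765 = 0.01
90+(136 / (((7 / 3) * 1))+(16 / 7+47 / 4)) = 4545 / 28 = 162.32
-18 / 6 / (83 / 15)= -45 / 83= -0.54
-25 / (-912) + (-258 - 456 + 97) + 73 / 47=-26379337 / 42864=-615.42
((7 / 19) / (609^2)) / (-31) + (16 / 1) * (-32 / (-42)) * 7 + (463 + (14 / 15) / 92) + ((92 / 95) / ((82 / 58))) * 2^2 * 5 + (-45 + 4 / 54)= 456534647921699 / 882845662230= 517.12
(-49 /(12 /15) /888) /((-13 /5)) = 1225 /46176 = 0.03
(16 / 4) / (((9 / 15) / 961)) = 19220 / 3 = 6406.67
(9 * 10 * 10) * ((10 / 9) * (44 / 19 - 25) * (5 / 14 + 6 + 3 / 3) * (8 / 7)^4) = -284708.64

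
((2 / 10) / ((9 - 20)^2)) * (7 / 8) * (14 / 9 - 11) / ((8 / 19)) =-2261 / 69696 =-0.03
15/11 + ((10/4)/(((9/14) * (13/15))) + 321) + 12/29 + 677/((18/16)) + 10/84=485507291/522522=929.16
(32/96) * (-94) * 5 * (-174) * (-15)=-408900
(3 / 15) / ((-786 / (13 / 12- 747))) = 8951 / 47160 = 0.19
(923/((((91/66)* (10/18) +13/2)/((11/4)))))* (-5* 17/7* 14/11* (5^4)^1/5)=-674847.52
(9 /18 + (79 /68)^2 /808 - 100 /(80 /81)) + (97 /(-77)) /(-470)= -6811050083473 /67606394240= -100.75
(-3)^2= 9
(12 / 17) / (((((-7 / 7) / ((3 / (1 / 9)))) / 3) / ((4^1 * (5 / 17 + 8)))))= -548208 / 289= -1896.91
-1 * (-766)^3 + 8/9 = 4045095872/9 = 449455096.89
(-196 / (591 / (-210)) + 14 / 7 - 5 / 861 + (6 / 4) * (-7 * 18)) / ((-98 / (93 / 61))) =308549882 / 168995071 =1.83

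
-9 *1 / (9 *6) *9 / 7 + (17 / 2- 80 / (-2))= 48.29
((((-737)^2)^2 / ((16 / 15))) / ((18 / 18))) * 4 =4425488438415 / 4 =1106372109603.75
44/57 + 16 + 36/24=18.27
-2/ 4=-1/ 2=-0.50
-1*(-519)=519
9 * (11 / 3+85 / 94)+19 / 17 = 67525 / 1598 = 42.26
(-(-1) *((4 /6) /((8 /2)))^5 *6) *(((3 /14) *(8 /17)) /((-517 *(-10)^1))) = 1 /66444840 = 0.00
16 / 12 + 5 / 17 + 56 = 2939 / 51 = 57.63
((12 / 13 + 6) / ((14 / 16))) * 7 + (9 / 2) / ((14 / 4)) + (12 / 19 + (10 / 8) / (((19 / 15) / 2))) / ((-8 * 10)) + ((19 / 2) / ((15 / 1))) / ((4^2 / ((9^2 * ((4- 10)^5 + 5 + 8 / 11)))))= -3782011707 / 152152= -24856.80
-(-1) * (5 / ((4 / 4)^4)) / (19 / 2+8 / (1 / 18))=10 / 307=0.03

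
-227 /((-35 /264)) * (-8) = -479424 /35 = -13697.83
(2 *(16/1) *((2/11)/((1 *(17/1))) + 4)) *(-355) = -8520000/187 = -45561.50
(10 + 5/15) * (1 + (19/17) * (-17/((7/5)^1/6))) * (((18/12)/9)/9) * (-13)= 226889/1134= 200.08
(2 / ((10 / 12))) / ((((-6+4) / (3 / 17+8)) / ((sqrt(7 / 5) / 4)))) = -417 * sqrt(35) / 850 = -2.90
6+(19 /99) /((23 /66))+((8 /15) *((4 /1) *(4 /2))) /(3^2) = 21812 /3105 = 7.02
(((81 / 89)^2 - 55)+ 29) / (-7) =199385 / 55447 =3.60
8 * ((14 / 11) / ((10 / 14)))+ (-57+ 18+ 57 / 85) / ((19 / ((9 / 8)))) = 851657 / 71060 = 11.99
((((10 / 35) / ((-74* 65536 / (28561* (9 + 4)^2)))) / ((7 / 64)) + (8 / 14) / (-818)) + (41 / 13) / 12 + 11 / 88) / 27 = -65528501911 / 799557018624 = -0.08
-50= -50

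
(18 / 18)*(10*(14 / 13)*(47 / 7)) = 940 / 13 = 72.31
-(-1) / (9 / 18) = 2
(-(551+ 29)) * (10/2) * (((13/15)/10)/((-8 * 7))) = 377/84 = 4.49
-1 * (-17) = 17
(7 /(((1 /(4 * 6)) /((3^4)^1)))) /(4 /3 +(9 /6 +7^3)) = 81648 /2075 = 39.35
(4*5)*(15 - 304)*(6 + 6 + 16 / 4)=-92480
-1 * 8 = -8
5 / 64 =0.08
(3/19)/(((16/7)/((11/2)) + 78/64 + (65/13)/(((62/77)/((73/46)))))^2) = 3086458676224/2580143447214153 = 0.00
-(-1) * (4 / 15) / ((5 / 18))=24 / 25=0.96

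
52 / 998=26 / 499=0.05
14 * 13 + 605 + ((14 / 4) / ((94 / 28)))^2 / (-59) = 102568096 / 130331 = 786.98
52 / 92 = 13 / 23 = 0.57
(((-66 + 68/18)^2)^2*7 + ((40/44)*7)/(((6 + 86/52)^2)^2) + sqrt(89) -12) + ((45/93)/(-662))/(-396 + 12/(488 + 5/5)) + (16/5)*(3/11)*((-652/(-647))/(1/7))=sqrt(89) + 50886778698752627000237141466932621/484981166049197723767414080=104925277.18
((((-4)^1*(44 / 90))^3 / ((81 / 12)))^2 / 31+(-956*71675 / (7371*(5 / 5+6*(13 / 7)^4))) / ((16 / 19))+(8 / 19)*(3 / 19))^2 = 8705532673254771588933071006940770041673071787458561 / 374700529924833392414802434661184070472656250000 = 23233.31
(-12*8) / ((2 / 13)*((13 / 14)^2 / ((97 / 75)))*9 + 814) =-912576 / 7746659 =-0.12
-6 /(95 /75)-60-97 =-3073 /19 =-161.74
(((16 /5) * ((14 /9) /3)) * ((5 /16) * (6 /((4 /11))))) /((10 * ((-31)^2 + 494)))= 77 /130950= 0.00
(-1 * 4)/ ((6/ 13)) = -26/ 3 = -8.67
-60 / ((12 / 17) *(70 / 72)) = -612 / 7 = -87.43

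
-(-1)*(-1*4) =-4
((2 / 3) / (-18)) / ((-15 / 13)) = 0.03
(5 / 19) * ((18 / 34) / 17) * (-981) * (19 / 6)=-14715 / 578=-25.46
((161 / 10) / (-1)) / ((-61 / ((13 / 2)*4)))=6.86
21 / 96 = 7 / 32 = 0.22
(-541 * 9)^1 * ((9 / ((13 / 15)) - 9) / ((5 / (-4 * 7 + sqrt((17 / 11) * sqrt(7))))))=35027.00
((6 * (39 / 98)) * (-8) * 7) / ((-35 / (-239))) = -223704 / 245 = -913.08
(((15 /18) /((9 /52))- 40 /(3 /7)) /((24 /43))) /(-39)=51385 /12636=4.07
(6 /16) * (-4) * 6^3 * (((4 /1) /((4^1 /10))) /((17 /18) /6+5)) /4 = -87480 /557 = -157.06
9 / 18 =1 / 2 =0.50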